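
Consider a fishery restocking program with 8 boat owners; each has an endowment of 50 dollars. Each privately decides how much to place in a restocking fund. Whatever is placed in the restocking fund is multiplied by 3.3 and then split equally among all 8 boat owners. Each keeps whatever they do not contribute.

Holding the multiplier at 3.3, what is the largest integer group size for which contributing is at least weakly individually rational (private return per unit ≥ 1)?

Private return per unit is 3.3/(group size), which is ≥ 1 whenever the group size is ≤ 3.3.
The largest such integer is 3.

3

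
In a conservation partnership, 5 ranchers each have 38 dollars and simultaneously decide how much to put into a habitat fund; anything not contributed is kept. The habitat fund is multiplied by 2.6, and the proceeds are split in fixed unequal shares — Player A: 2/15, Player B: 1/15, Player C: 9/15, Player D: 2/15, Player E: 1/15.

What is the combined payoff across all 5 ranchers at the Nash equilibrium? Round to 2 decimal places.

250.80 dollars

A player with share s gets back 2.6·s per unit contributed, so full contribution is dominant for anyone with s > 1/2.6 = 0.3846 and zero contribution is dominant for anyone below.
Player C alone (share 9/15) is above the threshold, contributing 38; the remaining 4 contribute 0. Total contributed: 38.
The habitat fund pays out 2.6 × 38 = 98.80 in total (split across the unequal shares, but the aggregate is all that matters for the group sum).
The 4 free-riders keep 38 each, adding 152. Group total = 152 + 98.80 = 250.80.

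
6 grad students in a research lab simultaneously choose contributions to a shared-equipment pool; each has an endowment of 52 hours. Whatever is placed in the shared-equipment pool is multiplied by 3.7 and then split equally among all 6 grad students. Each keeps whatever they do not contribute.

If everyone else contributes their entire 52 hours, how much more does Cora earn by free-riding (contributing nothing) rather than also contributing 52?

Switching from a contribution of 52 to 0 lets Cora keep an extra 52 hours, but lowers the shared-equipment pool by 52, which costs Cora their own share of that drop: 3.7/6 × 52 = 32.07.
Net gain = 52 − 32.07 = 19.93. The private return per contributed unit (0.6167) is below 1, so free-riding is indeed the best response regardless of what the others do.

19.93 hours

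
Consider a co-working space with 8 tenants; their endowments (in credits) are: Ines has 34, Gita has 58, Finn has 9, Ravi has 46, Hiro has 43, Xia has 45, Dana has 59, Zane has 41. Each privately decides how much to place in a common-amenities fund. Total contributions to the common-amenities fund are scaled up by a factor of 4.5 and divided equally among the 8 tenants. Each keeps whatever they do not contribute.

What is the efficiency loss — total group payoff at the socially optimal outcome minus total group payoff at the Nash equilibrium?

The private return per contributed unit is 4.5/8 = 0.5625 < 1 for every player regardless of endowment, so the Nash equilibrium is zero contribution and the group total is Σ E_j = 34 + 58 + 9 + 46 + 43 + 45 + 59 + 41 = 335.
Each contributed unit returns 4.500 to the group, so the social optimum is full contribution by everyone: group total = 4.500 × 335 = 1507.50.
Efficiency loss = (4.500 − 1) × 335 = 1172.50.

1172.50 credits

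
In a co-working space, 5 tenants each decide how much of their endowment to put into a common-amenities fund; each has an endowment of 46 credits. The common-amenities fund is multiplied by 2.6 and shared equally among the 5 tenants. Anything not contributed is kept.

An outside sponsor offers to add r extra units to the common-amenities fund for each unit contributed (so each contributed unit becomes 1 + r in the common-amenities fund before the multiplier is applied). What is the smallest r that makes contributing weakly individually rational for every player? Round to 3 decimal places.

0.923

With matching at rate r, one contributed unit becomes (1 + r) in the common-amenities fund and returns 2.6 × (1 + r) / 5 to the contributor.
Setting this equal to 1: 1 + r = 5/2.6 = 1.9231.
So the minimum matching rate is r = 1.9231 − 1 = 0.923.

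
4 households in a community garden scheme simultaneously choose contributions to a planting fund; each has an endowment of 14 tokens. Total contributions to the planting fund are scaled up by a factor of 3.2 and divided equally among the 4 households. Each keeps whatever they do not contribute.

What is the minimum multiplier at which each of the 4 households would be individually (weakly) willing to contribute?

4

A contributed unit returns (multiplier)/4 to its contributor.
This reaches 1 exactly when the multiplier is 4.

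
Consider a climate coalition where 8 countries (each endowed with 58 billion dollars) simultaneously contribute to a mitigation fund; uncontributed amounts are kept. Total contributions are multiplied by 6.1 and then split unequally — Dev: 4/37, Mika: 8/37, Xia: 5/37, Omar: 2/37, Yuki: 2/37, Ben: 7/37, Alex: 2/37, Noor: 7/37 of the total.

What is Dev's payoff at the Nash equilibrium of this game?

172.75 billion dollars

A player with share s gets back 6.1·s per unit contributed, so full contribution is dominant for anyone with s > 1/6.1 = 0.1639 and zero contribution is dominant for anyone below.
Mika, Ben and Noor are above the threshold, contributing 58 each; the remaining 5 contribute 0. Total contributed: 174.
Dev keeps 58 and receives 6.1 × 174 × 4/37 = 114.75 from the mitigation fund, for a payoff of 172.75.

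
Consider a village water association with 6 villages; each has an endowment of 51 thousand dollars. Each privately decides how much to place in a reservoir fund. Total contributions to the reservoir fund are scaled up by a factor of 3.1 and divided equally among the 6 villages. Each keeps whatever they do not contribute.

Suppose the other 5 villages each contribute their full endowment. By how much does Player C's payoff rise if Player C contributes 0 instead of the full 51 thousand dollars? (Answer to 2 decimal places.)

Switching from a contribution of 51 to 0 lets Player C keep an extra 51 thousand dollars, but lowers the reservoir fund by 51, which costs Player C their own share of that drop: 3.1/6 × 51 = 26.35.
Net gain = 51 − 26.35 = 24.65. The private return per contributed unit (0.5167) is below 1, so free-riding is indeed the best response regardless of what the others do.

24.65 thousand dollars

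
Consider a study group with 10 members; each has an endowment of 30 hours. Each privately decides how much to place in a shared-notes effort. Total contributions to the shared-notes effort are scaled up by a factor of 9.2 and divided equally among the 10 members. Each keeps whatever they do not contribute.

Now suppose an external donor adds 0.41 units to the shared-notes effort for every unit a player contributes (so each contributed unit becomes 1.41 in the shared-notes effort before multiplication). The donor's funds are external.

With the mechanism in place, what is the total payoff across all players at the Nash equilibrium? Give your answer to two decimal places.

The effective private return per unit is now 9.2 × 1.41 / 10 = 1.2972 > 1, so every player's dominant strategy flips to full contribution.
At the Nash equilibrium everyone contributes 30. Group total payoff = 9.2 × 1.41 × 300 = 3891.60.

3891.60 hours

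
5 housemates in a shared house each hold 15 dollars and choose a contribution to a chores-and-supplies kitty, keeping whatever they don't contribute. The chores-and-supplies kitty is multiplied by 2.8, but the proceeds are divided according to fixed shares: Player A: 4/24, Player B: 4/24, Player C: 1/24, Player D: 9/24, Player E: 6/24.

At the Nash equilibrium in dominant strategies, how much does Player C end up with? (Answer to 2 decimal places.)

16.75 dollars

Player j's private return per contributed unit is 2.8 × (j's share). Contributing is weakly dominant for j when that share is at least 1/2.8 = 0.3571, and contributing 0 is dominant otherwise.
Player D alone (share 9/24) is above the threshold, contributing 15; the remaining 4 contribute 0. Total contributed: 15.
Player C keeps 15 and receives 2.8 × 15 × 1/24 = 1.75 from the chores-and-supplies kitty, for a payoff of 16.75.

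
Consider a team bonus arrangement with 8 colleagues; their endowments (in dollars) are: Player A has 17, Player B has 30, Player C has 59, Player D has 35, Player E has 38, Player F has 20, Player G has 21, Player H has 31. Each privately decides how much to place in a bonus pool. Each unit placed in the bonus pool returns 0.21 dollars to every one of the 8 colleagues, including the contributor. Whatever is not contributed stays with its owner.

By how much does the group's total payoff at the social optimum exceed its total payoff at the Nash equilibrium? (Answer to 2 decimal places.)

170.68 dollars

The private return per contributed unit is 0.21 < 1 for everyone, so the Nash equilibrium is zero contribution and the group total is Σ E_j = 17 + 30 + 59 + 35 + 38 + 20 + 21 + 31 = 251.
Each contributed unit returns 1.680 to the group, so the social optimum is full contribution by everyone: group total = 1.680 × 251 = 421.68.
Efficiency loss = (1.680 − 1) × 251 = 170.68.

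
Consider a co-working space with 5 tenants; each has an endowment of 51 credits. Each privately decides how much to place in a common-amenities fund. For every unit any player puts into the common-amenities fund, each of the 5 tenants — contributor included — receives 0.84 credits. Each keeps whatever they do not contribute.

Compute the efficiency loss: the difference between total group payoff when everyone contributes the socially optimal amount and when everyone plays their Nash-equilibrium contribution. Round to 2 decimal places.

The private return per contributed unit is 0.84 < 1, so contributing 0 is dominant for every player. At the Nash equilibrium everyone keeps their 51, and the group total is 5 × 51 = 255.
Each contributed unit returns 4.200 to the group as a whole (0.84 to each of 5 players), which exceeds 1, so the social optimum is full contribution: group total = 4.200 × 255 = 1071.00.
Efficiency loss = 1071.00 − 255 = 816.00.

816.00 credits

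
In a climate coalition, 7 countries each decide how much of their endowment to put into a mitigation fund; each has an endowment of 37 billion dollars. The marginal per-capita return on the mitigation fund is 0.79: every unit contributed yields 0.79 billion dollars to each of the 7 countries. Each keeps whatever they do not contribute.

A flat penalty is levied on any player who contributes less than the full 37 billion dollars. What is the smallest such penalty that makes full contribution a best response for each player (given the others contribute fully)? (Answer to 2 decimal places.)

Given the others contribute fully, the best deviation is to contribute 0 (any partial contribution still incurs the fine and gives up units whose private return 0.79 is below 1).
Deviating from 37 to 0 saves 37 billion dollars but forfeits the deviator's share of the drop in the mitigation fund: 0.79 × 37 = 29.23.
So the deviation gain is 37 − 29.23 = 7.77, and the fine must be at least 7.77 billion dollars to wipe it out.

7.77 billion dollars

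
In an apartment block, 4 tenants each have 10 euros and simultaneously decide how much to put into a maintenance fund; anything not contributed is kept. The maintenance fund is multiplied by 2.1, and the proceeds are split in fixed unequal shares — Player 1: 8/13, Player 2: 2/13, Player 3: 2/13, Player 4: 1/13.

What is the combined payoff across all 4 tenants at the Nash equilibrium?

For player j, contributing a unit is worthwhile iff 2.1 × (j's share) ≥ 1, i.e. iff j's share is at least 0.4762.
Player 1 alone (share 8/13) is above the threshold, contributing 10; the remaining 3 contribute 0. Total contributed: 10.
The maintenance fund pays out 2.1 × 10 = 21.00 in total (split across the unequal shares, but the aggregate is all that matters for the group sum).
The 3 free-riders keep 10 each, adding 30. Group total = 30 + 21.00 = 51.00.

51.00 euros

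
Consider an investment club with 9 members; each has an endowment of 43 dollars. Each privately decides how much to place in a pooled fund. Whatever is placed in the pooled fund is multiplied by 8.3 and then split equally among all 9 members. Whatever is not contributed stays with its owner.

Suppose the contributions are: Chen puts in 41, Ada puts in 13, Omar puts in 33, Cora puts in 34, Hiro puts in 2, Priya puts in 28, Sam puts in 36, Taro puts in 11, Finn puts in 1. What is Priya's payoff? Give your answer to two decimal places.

Total contributed: 41 + 13 + 33 + 34 + 2 + 28 + 36 + 11 + 1 = 199.
Each receives 8.3 × 199 / 9 = 183.52 from the pooled fund.
Priya keeps 43 − 28 = 15, so Priya's payoff is 15 + 183.52 = 198.52.

198.52 dollars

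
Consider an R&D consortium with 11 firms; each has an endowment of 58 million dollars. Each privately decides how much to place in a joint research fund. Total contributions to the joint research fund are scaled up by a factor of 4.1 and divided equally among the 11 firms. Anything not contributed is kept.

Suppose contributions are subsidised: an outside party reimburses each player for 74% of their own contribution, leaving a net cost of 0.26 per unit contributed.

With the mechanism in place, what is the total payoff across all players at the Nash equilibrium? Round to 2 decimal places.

3087.92 million dollars

Under the mechanism each unit contributed yields (4.1/11) / 0.26 = 1.4336 back to its contributor per unit of net cost, which exceeds 1, making full contribution the dominant choice for everyone.
So the Nash equilibrium is full contribution by all 11; the group earns 11 × (58 × 0.74 + 4.1 × 58) = 3087.92.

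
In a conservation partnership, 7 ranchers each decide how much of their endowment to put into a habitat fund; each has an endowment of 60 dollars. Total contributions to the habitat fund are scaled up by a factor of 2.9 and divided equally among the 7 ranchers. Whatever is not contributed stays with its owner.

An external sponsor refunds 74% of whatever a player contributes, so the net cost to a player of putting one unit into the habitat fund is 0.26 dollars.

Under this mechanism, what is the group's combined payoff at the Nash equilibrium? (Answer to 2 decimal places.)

With the mechanism, a contributed unit returns (2.9/7) / 0.26 = 1.5934 per unit of net cost to the contributor — now above 1 — so contributing fully is weakly dominant for every player.
At the Nash equilibrium everyone contributes 60. Group total payoff = 7 × (60 × 0.74 + 2.9 × 60) = 1528.80.

1528.80 dollars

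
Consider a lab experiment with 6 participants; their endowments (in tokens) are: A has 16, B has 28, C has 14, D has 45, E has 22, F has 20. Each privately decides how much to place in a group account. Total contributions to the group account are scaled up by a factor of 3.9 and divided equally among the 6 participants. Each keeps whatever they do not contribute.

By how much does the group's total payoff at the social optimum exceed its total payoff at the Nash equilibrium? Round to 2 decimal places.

The private return per contributed unit is 3.9/6 = 0.6500 < 1 for every player regardless of endowment, so the Nash equilibrium is zero contribution and the group total is Σ E_j = 16 + 28 + 14 + 45 + 22 + 20 = 145.
Each contributed unit returns 3.900 to the group, so the social optimum is full contribution by everyone: group total = 3.900 × 145 = 565.50.
Efficiency loss = (3.900 − 1) × 145 = 420.50.

420.50 tokens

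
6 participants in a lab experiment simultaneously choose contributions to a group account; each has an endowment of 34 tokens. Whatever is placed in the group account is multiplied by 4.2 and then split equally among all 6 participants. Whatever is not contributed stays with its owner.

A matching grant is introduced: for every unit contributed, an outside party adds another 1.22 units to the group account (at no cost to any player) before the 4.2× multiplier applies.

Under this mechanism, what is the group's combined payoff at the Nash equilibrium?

1902.10 tokens

Under the mechanism each unit contributed yields 4.2 × 2.22 / 6 = 1.5540 back to its contributor per unit of net cost, which exceeds 1, making full contribution the dominant choice for everyone.
At the Nash equilibrium everyone contributes 34. Group total payoff = 4.2 × 2.22 × 204 = 1902.10.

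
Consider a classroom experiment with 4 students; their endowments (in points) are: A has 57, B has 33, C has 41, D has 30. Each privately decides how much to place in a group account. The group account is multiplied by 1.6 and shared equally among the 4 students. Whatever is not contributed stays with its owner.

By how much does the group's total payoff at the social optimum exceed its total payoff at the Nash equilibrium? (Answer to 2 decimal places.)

96.60 points

The private return per contributed unit is 1.6/4 = 0.4000 < 1 for every player regardless of endowment, so the Nash equilibrium is zero contribution and the group total is Σ E_j = 57 + 33 + 41 + 30 = 161.
Each contributed unit returns 1.600 to the group, so the social optimum is full contribution by everyone: group total = 1.600 × 161 = 257.60.
Efficiency loss = (1.600 − 1) × 161 = 96.60.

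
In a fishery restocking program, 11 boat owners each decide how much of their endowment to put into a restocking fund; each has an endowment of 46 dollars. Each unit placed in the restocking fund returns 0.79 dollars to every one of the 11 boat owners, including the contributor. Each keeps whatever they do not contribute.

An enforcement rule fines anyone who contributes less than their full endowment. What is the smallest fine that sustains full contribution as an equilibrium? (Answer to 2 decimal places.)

Given the others contribute fully, the best deviation is to contribute 0 (any partial contribution still incurs the fine and gives up units whose private return 0.79 is below 1).
Deviating from 46 to 0 saves 46 dollars but forfeits the deviator's share of the drop in the restocking fund: 0.79 × 46 = 36.34.
So the deviation gain is 46 − 36.34 = 9.66, and the fine must be at least 9.66 dollars to wipe it out.

9.66 dollars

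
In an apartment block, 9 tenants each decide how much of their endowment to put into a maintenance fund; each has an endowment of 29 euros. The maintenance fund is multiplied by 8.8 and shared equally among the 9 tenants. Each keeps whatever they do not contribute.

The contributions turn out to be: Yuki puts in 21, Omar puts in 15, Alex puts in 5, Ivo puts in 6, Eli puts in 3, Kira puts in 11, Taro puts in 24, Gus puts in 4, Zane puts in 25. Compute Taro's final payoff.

Total contributed: 21 + 15 + 5 + 6 + 3 + 11 + 24 + 4 + 25 = 114.
Each receives 8.8 × 114 / 9 = 111.47 from the maintenance fund.
Taro keeps 29 − 24 = 5, so Taro's payoff is 5 + 111.47 = 116.47.

116.47 euros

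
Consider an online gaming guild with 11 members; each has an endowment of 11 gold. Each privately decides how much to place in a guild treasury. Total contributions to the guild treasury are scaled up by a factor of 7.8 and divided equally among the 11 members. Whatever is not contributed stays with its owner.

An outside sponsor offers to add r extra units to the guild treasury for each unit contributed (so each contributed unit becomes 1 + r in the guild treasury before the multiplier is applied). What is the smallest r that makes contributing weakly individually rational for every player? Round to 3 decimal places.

With matching at rate r, one contributed unit becomes (1 + r) in the guild treasury and returns 7.8 × (1 + r) / 11 to the contributor.
Setting this equal to 1: 1 + r = 11/7.8 = 1.4103.
So the minimum matching rate is r = 1.4103 − 1 = 0.410.

0.410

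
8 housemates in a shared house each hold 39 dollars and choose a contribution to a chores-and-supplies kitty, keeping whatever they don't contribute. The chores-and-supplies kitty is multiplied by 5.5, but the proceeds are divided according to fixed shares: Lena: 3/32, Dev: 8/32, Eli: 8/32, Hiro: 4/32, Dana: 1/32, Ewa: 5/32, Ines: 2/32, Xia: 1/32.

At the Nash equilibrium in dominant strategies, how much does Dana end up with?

Each unit j contributes comes back to j as 5.5 × (j's share), so j prefers to contribute only if that share exceeds 1/5.5 = 0.1818; otherwise keeping the unit dominates.
Dev and Eli are above the threshold, contributing 39 each; the remaining 6 contribute 0. Total contributed: 78.
Dana keeps 39 and receives 5.5 × 78 × 1/32 = 13.41 from the chores-and-supplies kitty, for a payoff of 52.41.

52.41 dollars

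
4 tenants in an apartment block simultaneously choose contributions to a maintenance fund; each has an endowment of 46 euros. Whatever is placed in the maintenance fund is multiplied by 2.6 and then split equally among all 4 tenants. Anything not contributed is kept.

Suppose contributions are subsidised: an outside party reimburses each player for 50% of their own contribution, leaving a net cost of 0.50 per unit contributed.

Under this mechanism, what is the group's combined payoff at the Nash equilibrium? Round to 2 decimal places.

With the mechanism, a contributed unit returns (2.6/4) / 0.50 = 1.3000 per unit of net cost to the contributor — now above 1 — so contributing fully is weakly dominant for every player.
At the Nash equilibrium everyone contributes 46. Group total payoff = 4 × (46 × 0.50 + 2.6 × 46) = 570.40.

570.40 euros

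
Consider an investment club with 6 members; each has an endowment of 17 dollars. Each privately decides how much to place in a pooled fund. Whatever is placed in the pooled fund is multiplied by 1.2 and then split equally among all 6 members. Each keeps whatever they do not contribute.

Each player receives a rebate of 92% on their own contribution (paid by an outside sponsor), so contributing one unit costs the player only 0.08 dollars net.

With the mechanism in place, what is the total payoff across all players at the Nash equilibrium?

216.24 dollars

The effective private return per unit is now (1.2/6) / 0.08 = 2.5000 > 1, so every player's dominant strategy flips to full contribution.
At the Nash equilibrium everyone contributes 17. Group total payoff = 6 × (17 × 0.92 + 1.2 × 17) = 216.24.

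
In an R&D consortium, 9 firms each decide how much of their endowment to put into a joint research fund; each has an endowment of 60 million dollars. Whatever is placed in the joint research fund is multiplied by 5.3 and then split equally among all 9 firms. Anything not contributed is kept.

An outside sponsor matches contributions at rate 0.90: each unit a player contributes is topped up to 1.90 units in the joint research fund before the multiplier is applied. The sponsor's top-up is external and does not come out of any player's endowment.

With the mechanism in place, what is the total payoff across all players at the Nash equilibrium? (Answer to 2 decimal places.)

5437.80 million dollars

The effective private return per unit is now 5.3 × 1.90 / 9 = 1.1189 > 1, so every player's dominant strategy flips to full contribution.
At the Nash equilibrium everyone contributes 60. Group total payoff = 5.3 × 1.90 × 540 = 5437.80.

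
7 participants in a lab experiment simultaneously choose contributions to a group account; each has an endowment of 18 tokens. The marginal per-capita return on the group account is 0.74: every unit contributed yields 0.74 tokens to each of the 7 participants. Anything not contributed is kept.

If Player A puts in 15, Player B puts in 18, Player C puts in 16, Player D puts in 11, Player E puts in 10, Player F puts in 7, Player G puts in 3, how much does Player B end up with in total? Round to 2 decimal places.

59.20 tokens

Total contributed: 15 + 18 + 16 + 11 + 10 + 7 + 3 = 80.
Each receives 0.74 × 80 = 59.20 from the group account.
Player B keeps 18 − 18 = 0, so Player B's payoff is 0 + 59.20 = 59.20.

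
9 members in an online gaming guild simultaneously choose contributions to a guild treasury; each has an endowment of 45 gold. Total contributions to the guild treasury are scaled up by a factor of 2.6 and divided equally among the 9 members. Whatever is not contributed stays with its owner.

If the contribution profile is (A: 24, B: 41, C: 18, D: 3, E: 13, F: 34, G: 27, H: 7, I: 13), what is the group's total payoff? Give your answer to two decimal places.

Total contributed: 24 + 41 + 18 + 3 + 13 + 34 + 27 + 7 + 13 = 180; total kept: 9 × 45 − 180 = 225.
The guild treasury pays out 2.6 × 180 = 468.00 in aggregate.
Group total = 225 + 468.00 = 693.00.

693.00 gold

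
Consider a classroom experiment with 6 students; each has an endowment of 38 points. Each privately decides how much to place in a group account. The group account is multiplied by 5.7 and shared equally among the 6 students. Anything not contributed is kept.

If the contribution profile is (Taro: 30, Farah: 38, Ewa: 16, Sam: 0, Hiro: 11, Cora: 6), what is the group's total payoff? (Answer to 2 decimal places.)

702.70 points

Total contributed: 30 + 38 + 16 + 0 + 11 + 6 = 101; total kept: 6 × 38 − 101 = 127.
The group account pays out 5.7 × 101 = 575.70 in aggregate.
Group total = 127 + 575.70 = 702.70.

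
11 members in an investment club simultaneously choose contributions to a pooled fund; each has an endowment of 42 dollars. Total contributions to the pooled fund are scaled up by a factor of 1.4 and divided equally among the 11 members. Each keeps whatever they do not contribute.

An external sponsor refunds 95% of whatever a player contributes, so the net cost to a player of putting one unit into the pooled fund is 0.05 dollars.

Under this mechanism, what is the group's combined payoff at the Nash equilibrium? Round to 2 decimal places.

1085.70 dollars

Under the mechanism each unit contributed yields (1.4/11) / 0.05 = 2.5455 back to its contributor per unit of net cost, which exceeds 1, making full contribution the dominant choice for everyone.
At the Nash equilibrium everyone contributes 42. Group total payoff = 11 × (42 × 0.95 + 1.4 × 42) = 1085.70.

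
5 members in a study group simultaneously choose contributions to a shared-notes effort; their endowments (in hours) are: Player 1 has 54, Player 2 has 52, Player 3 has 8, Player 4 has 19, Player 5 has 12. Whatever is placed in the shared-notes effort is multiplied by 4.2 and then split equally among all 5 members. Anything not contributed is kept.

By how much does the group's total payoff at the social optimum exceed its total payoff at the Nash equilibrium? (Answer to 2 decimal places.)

464.00 hours

The private return per contributed unit is 4.2/5 = 0.8400 < 1 for every player regardless of endowment, so the Nash equilibrium is zero contribution and the group total is Σ E_j = 54 + 52 + 8 + 19 + 12 = 145.
Each contributed unit returns 4.200 to the group, so the social optimum is full contribution by everyone: group total = 4.200 × 145 = 609.00.
Efficiency loss = (4.200 − 1) × 145 = 464.00.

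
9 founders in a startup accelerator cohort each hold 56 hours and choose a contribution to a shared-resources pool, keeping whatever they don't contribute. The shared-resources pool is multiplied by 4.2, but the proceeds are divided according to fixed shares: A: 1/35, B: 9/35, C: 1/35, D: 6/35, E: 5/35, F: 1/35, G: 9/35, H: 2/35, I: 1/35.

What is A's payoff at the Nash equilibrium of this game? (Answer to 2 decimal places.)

69.44 hours

For player j, contributing a unit is worthwhile iff 4.2 × (j's share) ≥ 1, i.e. iff j's share is at least 0.2381.
B and G are above the threshold, contributing 56 each; the remaining 7 contribute 0. Total contributed: 112.
A keeps 56 and receives 4.2 × 112 × 1/35 = 13.44 from the shared-resources pool, for a payoff of 69.44.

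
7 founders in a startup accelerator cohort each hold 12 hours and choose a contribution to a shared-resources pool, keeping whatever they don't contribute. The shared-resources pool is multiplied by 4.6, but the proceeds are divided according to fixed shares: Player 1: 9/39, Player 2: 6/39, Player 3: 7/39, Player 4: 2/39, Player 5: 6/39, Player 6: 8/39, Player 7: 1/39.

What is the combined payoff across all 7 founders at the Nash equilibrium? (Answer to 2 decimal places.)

127.20 hours

Each unit j contributes comes back to j as 4.6 × (j's share), so j prefers to contribute only if that share exceeds 1/4.6 = 0.2174; otherwise keeping the unit dominates.
Player 1 alone (share 9/39) is above the threshold, contributing 12; the remaining 6 contribute 0. Total contributed: 12.
The shared-resources pool pays out 4.6 × 12 = 55.20 in total (split across the unequal shares, but the aggregate is all that matters for the group sum).
The 6 free-riders keep 12 each, adding 72. Group total = 72 + 55.20 = 127.20.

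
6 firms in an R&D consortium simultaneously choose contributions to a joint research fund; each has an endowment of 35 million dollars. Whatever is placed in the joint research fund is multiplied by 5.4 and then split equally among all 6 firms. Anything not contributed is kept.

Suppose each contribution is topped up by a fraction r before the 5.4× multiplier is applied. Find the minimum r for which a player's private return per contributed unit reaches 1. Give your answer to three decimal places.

With matching at rate r, one contributed unit becomes (1 + r) in the joint research fund and returns 5.4 × (1 + r) / 6 to the contributor.
Setting this equal to 1: 1 + r = 6/5.4 = 1.1111.
So the minimum matching rate is r = 1.1111 − 1 = 0.111.

0.111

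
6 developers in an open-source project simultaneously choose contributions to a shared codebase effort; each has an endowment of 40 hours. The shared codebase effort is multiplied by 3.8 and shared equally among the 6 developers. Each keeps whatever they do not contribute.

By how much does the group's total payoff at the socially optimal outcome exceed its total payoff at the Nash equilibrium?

672.00 hours

Each contributed unit returns 3.8/6 = 0.6333 to its contributor — below 1 — so contributing 0 is dominant for every player. At the Nash equilibrium everyone keeps their 40, and the group total is 6 × 40 = 240.
Each contributed unit returns 3.800 to the group as a whole (0.6333 to each of 6 players), which exceeds 1, so the social optimum is full contribution: group total = 3.800 × 240 = 912.00.
Efficiency loss = 912.00 − 240 = 672.00.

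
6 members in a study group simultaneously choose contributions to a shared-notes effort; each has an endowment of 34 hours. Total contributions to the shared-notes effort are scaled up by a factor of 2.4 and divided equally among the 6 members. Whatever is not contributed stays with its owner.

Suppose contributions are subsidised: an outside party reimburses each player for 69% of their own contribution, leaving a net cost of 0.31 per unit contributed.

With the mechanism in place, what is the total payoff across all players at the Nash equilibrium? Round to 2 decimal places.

630.36 hours

Under the mechanism each unit contributed yields (2.4/6) / 0.31 = 1.2903 back to its contributor per unit of net cost, which exceeds 1, making full contribution the dominant choice for everyone.
At the Nash equilibrium everyone contributes 34. Group total payoff = 6 × (34 × 0.69 + 2.4 × 34) = 630.36.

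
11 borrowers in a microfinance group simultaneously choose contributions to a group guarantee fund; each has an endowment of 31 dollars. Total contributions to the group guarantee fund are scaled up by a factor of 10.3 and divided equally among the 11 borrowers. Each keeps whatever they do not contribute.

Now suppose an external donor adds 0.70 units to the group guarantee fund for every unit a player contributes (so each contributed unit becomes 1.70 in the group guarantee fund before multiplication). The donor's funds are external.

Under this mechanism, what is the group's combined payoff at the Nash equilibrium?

5970.91 dollars

The effective private return per unit is now 10.3 × 1.70 / 11 = 1.5918 > 1, so every player's dominant strategy flips to full contribution.
So the Nash equilibrium is full contribution by all 11; the group earns 10.3 × 1.70 × 341 = 5970.91.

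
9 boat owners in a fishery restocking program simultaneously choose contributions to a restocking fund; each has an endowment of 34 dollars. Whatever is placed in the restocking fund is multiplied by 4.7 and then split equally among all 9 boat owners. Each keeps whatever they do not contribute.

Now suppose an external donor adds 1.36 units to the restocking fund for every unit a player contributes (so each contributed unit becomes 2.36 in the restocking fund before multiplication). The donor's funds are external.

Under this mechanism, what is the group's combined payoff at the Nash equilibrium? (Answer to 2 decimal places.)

3394.15 dollars

The effective private return per unit is now 4.7 × 2.36 / 9 = 1.2324 > 1, so every player's dominant strategy flips to full contribution.
At the Nash equilibrium everyone contributes 34. Group total payoff = 4.7 × 2.36 × 306 = 3394.15.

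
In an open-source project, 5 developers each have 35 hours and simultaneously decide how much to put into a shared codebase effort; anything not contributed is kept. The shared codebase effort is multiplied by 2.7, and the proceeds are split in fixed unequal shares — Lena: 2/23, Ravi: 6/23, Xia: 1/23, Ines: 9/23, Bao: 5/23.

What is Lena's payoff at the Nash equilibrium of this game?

43.22 hours

Each unit j contributes comes back to j as 2.7 × (j's share), so j prefers to contribute only if that share exceeds 1/2.7 = 0.3704; otherwise keeping the unit dominates.
The only share above 0.3704 is Ines's 9/23, contributing 35; the remaining 4 contribute 0. Total contributed: 35.
Lena keeps 35 and receives 2.7 × 35 × 2/23 = 8.22 from the shared codebase effort, for a payoff of 43.22.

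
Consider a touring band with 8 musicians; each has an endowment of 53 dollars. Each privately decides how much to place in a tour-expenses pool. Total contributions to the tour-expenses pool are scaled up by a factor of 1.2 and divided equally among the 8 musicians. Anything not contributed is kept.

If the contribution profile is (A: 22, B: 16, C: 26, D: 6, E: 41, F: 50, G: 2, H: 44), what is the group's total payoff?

465.40 dollars

Total contributed: 22 + 16 + 26 + 6 + 41 + 50 + 2 + 44 = 207; total kept: 8 × 53 − 207 = 217.
The tour-expenses pool pays out 1.2 × 207 = 248.40 in aggregate.
Group total = 217 + 248.40 = 465.40.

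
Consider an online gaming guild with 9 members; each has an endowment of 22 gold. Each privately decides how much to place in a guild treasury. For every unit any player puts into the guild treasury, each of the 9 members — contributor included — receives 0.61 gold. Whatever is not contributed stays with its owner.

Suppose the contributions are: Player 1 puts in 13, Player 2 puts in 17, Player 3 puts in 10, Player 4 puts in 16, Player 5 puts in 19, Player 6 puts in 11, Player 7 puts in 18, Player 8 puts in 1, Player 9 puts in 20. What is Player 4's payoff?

Total contributed: 13 + 17 + 10 + 16 + 19 + 11 + 18 + 1 + 20 = 125.
Each receives 0.61 × 125 = 76.25 from the guild treasury.
Player 4 keeps 22 − 16 = 6, so Player 4's payoff is 6 + 76.25 = 82.25.

82.25 gold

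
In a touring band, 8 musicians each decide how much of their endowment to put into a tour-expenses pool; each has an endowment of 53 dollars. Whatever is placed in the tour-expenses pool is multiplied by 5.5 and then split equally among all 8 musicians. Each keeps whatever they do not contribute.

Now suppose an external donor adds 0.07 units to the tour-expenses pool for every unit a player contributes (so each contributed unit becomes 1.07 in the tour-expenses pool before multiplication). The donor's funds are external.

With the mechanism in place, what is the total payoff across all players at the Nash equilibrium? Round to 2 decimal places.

With the mechanism, a contributed unit returns 5.5 × 1.07 / 8 = 0.7356 per unit of net cost — still below 1 — so contributing 0 remains dominant for every player.
At the Nash equilibrium no one contributes; group total payoff = 8 × 53 = 424.

424.00 dollars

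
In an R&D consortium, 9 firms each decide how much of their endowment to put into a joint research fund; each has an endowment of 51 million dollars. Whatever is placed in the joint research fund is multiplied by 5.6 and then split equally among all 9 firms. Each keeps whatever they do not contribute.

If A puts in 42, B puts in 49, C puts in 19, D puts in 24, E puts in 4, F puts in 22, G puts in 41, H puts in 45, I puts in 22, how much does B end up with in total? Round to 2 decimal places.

168.76 million dollars

Total contributed: 42 + 49 + 19 + 24 + 4 + 22 + 41 + 45 + 22 = 268.
Each receives 5.6 × 268 / 9 = 166.76 from the joint research fund.
B keeps 51 − 49 = 2, so B's payoff is 2 + 166.76 = 168.76.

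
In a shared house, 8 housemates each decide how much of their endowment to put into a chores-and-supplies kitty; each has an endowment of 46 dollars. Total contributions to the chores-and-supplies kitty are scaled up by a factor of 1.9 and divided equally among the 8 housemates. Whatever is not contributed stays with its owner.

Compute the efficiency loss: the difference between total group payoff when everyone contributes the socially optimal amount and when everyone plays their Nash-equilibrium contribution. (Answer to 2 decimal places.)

Each contributed unit returns 1.9/8 = 0.2375 to its contributor — below 1 — so contributing 0 is dominant for every player. At the Nash equilibrium everyone keeps their 46, and the group total is 8 × 46 = 368.
Each contributed unit returns 1.900 to the group as a whole (0.2375 to each of 8 players), which exceeds 1, so the social optimum is full contribution: group total = 1.900 × 368 = 699.20.
Efficiency loss = 699.20 − 368 = 331.20.

331.20 dollars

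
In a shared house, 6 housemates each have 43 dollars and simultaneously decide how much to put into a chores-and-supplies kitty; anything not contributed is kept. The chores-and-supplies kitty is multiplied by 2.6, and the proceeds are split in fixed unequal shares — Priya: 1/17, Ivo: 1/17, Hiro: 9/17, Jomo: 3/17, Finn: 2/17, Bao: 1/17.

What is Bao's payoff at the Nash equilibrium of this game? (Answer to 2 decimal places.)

Player j's private return per contributed unit is 2.6 × (j's share). Contributing is weakly dominant for j when that share is at least 1/2.6 = 0.3846, and contributing 0 is dominant otherwise.
Only Hiro (9/17) clears that bar, contributing 43; the remaining 5 contribute 0. Total contributed: 43.
Bao keeps 43 and receives 2.6 × 43 × 1/17 = 6.58 from the chores-and-supplies kitty, for a payoff of 49.58.

49.58 dollars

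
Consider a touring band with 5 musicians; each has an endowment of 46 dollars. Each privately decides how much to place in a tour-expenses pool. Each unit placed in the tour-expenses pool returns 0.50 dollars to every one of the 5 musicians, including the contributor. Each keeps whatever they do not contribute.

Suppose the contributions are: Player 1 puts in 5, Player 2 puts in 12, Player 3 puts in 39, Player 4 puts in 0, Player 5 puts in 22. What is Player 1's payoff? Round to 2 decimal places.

Total contributed: 5 + 12 + 39 + 0 + 22 = 78.
Each receives 0.50 × 78 = 39.00 from the tour-expenses pool.
Player 1 keeps 46 − 5 = 41, so Player 1's payoff is 41 + 39.00 = 80.00.

80.00 dollars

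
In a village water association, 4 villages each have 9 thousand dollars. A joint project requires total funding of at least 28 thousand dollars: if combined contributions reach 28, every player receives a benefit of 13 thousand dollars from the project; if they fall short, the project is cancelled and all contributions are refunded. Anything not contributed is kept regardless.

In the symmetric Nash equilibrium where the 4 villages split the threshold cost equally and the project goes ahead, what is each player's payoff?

15 thousand dollars

Equal share of the threshold: 28/4 = 7.
At this profile no one gains by cutting their contribution: any cut drops the total below 28, the project is cancelled, contributions are refunded, and the deviator ends with 9, which is less than 9 − 7 + 13 = 15. Contributing more than 7 just wastes the excess. So contributing exactly 7 is a best response.
Each player's payoff: 9 − 7 + 13 = 15.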